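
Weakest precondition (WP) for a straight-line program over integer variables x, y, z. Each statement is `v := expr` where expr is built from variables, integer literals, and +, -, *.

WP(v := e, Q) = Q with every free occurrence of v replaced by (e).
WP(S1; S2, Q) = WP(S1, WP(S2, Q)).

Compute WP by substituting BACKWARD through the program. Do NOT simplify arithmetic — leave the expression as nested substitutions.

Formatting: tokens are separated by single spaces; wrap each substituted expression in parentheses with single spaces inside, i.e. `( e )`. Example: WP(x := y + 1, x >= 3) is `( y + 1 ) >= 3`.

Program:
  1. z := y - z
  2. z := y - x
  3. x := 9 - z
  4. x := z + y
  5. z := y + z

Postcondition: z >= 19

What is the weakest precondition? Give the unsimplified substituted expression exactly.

post: z >= 19
stmt 5: z := y + z  -- replace 1 occurrence(s) of z with (y + z)
  => ( y + z ) >= 19
stmt 4: x := z + y  -- replace 0 occurrence(s) of x with (z + y)
  => ( y + z ) >= 19
stmt 3: x := 9 - z  -- replace 0 occurrence(s) of x with (9 - z)
  => ( y + z ) >= 19
stmt 2: z := y - x  -- replace 1 occurrence(s) of z with (y - x)
  => ( y + ( y - x ) ) >= 19
stmt 1: z := y - z  -- replace 0 occurrence(s) of z with (y - z)
  => ( y + ( y - x ) ) >= 19

Answer: ( y + ( y - x ) ) >= 19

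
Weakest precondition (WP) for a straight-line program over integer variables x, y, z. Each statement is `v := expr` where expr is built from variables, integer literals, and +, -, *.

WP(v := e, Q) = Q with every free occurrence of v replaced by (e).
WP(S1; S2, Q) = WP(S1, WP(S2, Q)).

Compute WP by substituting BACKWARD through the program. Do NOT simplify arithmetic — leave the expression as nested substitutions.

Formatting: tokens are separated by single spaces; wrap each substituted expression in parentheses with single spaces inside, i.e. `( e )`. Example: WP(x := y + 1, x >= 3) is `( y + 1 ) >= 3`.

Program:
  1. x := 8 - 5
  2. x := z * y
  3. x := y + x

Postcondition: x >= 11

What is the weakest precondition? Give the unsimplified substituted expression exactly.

post: x >= 11
stmt 3: x := y + x  -- replace 1 occurrence(s) of x with (y + x)
  => ( y + x ) >= 11
stmt 2: x := z * y  -- replace 1 occurrence(s) of x with (z * y)
  => ( y + ( z * y ) ) >= 11
stmt 1: x := 8 - 5  -- replace 0 occurrence(s) of x with (8 - 5)
  => ( y + ( z * y ) ) >= 11

Answer: ( y + ( z * y ) ) >= 11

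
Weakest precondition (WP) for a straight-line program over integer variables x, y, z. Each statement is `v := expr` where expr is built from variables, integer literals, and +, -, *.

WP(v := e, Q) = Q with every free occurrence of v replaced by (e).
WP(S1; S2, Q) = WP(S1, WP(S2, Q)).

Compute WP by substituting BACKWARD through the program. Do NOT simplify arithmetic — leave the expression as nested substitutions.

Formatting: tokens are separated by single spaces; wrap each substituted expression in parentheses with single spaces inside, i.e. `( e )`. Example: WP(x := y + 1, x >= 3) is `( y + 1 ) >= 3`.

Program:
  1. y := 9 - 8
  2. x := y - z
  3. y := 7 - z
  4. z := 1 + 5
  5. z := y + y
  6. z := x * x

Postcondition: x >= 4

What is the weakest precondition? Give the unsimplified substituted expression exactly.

Answer: ( ( 9 - 8 ) - z ) >= 4

Derivation:
post: x >= 4
stmt 6: z := x * x  -- replace 0 occurrence(s) of z with (x * x)
  => x >= 4
stmt 5: z := y + y  -- replace 0 occurrence(s) of z with (y + y)
  => x >= 4
stmt 4: z := 1 + 5  -- replace 0 occurrence(s) of z with (1 + 5)
  => x >= 4
stmt 3: y := 7 - z  -- replace 0 occurrence(s) of y with (7 - z)
  => x >= 4
stmt 2: x := y - z  -- replace 1 occurrence(s) of x with (y - z)
  => ( y - z ) >= 4
stmt 1: y := 9 - 8  -- replace 1 occurrence(s) of y with (9 - 8)
  => ( ( 9 - 8 ) - z ) >= 4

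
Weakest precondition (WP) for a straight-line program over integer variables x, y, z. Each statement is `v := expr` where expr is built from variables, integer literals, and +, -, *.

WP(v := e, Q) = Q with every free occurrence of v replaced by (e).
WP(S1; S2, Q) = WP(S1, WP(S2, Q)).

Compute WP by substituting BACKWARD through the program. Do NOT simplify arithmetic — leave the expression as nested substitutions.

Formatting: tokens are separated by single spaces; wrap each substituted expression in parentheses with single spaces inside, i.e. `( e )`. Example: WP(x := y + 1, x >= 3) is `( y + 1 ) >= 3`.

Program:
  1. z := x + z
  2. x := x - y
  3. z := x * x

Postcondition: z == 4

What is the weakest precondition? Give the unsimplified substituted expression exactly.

post: z == 4
stmt 3: z := x * x  -- replace 1 occurrence(s) of z with (x * x)
  => ( x * x ) == 4
stmt 2: x := x - y  -- replace 2 occurrence(s) of x with (x - y)
  => ( ( x - y ) * ( x - y ) ) == 4
stmt 1: z := x + z  -- replace 0 occurrence(s) of z with (x + z)
  => ( ( x - y ) * ( x - y ) ) == 4

Answer: ( ( x - y ) * ( x - y ) ) == 4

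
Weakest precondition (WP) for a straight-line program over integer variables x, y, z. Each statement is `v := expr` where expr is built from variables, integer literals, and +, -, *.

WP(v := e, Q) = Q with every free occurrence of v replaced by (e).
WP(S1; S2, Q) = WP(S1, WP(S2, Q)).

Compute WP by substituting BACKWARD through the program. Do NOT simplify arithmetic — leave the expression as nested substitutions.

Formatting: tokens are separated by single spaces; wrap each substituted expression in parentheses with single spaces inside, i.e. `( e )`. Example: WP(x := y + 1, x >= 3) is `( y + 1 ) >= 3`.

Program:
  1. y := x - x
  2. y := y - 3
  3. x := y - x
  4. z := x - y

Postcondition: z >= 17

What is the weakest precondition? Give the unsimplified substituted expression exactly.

post: z >= 17
stmt 4: z := x - y  -- replace 1 occurrence(s) of z with (x - y)
  => ( x - y ) >= 17
stmt 3: x := y - x  -- replace 1 occurrence(s) of x with (y - x)
  => ( ( y - x ) - y ) >= 17
stmt 2: y := y - 3  -- replace 2 occurrence(s) of y with (y - 3)
  => ( ( ( y - 3 ) - x ) - ( y - 3 ) ) >= 17
stmt 1: y := x - x  -- replace 2 occurrence(s) of y with (x - x)
  => ( ( ( ( x - x ) - 3 ) - x ) - ( ( x - x ) - 3 ) ) >= 17

Answer: ( ( ( ( x - x ) - 3 ) - x ) - ( ( x - x ) - 3 ) ) >= 17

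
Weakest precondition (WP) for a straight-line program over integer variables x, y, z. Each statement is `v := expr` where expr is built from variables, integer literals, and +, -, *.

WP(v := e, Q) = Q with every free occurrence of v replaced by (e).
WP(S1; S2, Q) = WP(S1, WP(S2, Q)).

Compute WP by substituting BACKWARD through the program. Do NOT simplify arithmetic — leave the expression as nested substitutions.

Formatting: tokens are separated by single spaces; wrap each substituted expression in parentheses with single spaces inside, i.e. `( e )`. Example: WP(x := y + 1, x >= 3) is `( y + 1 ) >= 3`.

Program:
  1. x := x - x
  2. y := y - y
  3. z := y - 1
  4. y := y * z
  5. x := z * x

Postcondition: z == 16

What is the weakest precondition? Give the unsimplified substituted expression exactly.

post: z == 16
stmt 5: x := z * x  -- replace 0 occurrence(s) of x with (z * x)
  => z == 16
stmt 4: y := y * z  -- replace 0 occurrence(s) of y with (y * z)
  => z == 16
stmt 3: z := y - 1  -- replace 1 occurrence(s) of z with (y - 1)
  => ( y - 1 ) == 16
stmt 2: y := y - y  -- replace 1 occurrence(s) of y with (y - y)
  => ( ( y - y ) - 1 ) == 16
stmt 1: x := x - x  -- replace 0 occurrence(s) of x with (x - x)
  => ( ( y - y ) - 1 ) == 16

Answer: ( ( y - y ) - 1 ) == 16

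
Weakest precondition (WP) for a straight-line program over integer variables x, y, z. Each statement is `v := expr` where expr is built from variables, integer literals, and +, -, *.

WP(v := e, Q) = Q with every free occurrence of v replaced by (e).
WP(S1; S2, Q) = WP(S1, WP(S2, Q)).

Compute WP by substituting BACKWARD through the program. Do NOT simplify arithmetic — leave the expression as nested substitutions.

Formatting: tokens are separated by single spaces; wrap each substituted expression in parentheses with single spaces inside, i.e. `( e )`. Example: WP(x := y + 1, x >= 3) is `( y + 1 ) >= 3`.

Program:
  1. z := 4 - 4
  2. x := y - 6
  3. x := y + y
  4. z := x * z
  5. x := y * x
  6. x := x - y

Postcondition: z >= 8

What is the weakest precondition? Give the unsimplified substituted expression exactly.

Answer: ( ( y + y ) * ( 4 - 4 ) ) >= 8

Derivation:
post: z >= 8
stmt 6: x := x - y  -- replace 0 occurrence(s) of x with (x - y)
  => z >= 8
stmt 5: x := y * x  -- replace 0 occurrence(s) of x with (y * x)
  => z >= 8
stmt 4: z := x * z  -- replace 1 occurrence(s) of z with (x * z)
  => ( x * z ) >= 8
stmt 3: x := y + y  -- replace 1 occurrence(s) of x with (y + y)
  => ( ( y + y ) * z ) >= 8
stmt 2: x := y - 6  -- replace 0 occurrence(s) of x with (y - 6)
  => ( ( y + y ) * z ) >= 8
stmt 1: z := 4 - 4  -- replace 1 occurrence(s) of z with (4 - 4)
  => ( ( y + y ) * ( 4 - 4 ) ) >= 8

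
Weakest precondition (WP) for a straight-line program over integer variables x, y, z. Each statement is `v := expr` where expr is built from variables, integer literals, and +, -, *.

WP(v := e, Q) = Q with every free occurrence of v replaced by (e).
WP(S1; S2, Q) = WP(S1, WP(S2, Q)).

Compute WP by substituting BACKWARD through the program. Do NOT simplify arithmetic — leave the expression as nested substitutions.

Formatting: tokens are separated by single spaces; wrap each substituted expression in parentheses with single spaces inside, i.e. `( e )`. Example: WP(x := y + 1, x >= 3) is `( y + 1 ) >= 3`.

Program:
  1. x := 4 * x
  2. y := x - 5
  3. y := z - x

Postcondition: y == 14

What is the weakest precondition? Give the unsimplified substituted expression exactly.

post: y == 14
stmt 3: y := z - x  -- replace 1 occurrence(s) of y with (z - x)
  => ( z - x ) == 14
stmt 2: y := x - 5  -- replace 0 occurrence(s) of y with (x - 5)
  => ( z - x ) == 14
stmt 1: x := 4 * x  -- replace 1 occurrence(s) of x with (4 * x)
  => ( z - ( 4 * x ) ) == 14

Answer: ( z - ( 4 * x ) ) == 14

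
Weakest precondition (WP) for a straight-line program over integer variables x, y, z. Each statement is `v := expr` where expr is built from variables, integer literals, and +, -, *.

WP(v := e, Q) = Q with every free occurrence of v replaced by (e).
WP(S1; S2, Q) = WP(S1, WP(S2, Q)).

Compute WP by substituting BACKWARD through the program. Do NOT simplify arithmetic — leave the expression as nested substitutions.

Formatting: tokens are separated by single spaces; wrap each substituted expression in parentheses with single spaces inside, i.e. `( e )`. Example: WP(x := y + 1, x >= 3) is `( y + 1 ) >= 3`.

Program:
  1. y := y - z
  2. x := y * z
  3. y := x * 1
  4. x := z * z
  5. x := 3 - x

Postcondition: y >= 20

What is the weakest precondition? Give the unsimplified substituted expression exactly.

Answer: ( ( ( y - z ) * z ) * 1 ) >= 20

Derivation:
post: y >= 20
stmt 5: x := 3 - x  -- replace 0 occurrence(s) of x with (3 - x)
  => y >= 20
stmt 4: x := z * z  -- replace 0 occurrence(s) of x with (z * z)
  => y >= 20
stmt 3: y := x * 1  -- replace 1 occurrence(s) of y with (x * 1)
  => ( x * 1 ) >= 20
stmt 2: x := y * z  -- replace 1 occurrence(s) of x with (y * z)
  => ( ( y * z ) * 1 ) >= 20
stmt 1: y := y - z  -- replace 1 occurrence(s) of y with (y - z)
  => ( ( ( y - z ) * z ) * 1 ) >= 20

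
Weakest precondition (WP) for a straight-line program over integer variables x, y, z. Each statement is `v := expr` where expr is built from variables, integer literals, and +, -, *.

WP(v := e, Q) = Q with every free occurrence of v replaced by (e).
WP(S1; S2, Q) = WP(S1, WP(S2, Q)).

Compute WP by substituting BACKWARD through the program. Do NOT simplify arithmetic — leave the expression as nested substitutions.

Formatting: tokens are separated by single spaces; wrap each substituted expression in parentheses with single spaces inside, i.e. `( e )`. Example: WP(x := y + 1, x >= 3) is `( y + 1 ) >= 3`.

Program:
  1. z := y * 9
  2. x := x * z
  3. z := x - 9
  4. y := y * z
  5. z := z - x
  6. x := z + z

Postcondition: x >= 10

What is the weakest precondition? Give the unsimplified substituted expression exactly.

post: x >= 10
stmt 6: x := z + z  -- replace 1 occurrence(s) of x with (z + z)
  => ( z + z ) >= 10
stmt 5: z := z - x  -- replace 2 occurrence(s) of z with (z - x)
  => ( ( z - x ) + ( z - x ) ) >= 10
stmt 4: y := y * z  -- replace 0 occurrence(s) of y with (y * z)
  => ( ( z - x ) + ( z - x ) ) >= 10
stmt 3: z := x - 9  -- replace 2 occurrence(s) of z with (x - 9)
  => ( ( ( x - 9 ) - x ) + ( ( x - 9 ) - x ) ) >= 10
stmt 2: x := x * z  -- replace 4 occurrence(s) of x with (x * z)
  => ( ( ( ( x * z ) - 9 ) - ( x * z ) ) + ( ( ( x * z ) - 9 ) - ( x * z ) ) ) >= 10
stmt 1: z := y * 9  -- replace 4 occurrence(s) of z with (y * 9)
  => ( ( ( ( x * ( y * 9 ) ) - 9 ) - ( x * ( y * 9 ) ) ) + ( ( ( x * ( y * 9 ) ) - 9 ) - ( x * ( y * 9 ) ) ) ) >= 10

Answer: ( ( ( ( x * ( y * 9 ) ) - 9 ) - ( x * ( y * 9 ) ) ) + ( ( ( x * ( y * 9 ) ) - 9 ) - ( x * ( y * 9 ) ) ) ) >= 10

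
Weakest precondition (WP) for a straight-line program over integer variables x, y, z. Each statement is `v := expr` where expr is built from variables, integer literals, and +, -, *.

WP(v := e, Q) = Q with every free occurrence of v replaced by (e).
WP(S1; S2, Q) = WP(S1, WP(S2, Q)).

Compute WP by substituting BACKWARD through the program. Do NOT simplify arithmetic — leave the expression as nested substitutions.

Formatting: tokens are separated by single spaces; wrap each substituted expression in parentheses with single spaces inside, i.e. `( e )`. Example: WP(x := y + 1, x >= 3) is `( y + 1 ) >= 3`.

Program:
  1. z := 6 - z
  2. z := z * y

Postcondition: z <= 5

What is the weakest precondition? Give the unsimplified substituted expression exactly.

post: z <= 5
stmt 2: z := z * y  -- replace 1 occurrence(s) of z with (z * y)
  => ( z * y ) <= 5
stmt 1: z := 6 - z  -- replace 1 occurrence(s) of z with (6 - z)
  => ( ( 6 - z ) * y ) <= 5

Answer: ( ( 6 - z ) * y ) <= 5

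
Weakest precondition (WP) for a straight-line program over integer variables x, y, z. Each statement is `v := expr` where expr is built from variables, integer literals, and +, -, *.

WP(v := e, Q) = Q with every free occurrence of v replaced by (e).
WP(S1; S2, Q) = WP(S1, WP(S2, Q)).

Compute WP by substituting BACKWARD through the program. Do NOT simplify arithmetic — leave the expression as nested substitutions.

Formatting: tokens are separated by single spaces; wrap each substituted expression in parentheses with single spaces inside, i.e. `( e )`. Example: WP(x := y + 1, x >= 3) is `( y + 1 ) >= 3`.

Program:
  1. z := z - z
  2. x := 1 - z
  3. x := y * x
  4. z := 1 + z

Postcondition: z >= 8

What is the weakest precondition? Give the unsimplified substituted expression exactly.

post: z >= 8
stmt 4: z := 1 + z  -- replace 1 occurrence(s) of z with (1 + z)
  => ( 1 + z ) >= 8
stmt 3: x := y * x  -- replace 0 occurrence(s) of x with (y * x)
  => ( 1 + z ) >= 8
stmt 2: x := 1 - z  -- replace 0 occurrence(s) of x with (1 - z)
  => ( 1 + z ) >= 8
stmt 1: z := z - z  -- replace 1 occurrence(s) of z with (z - z)
  => ( 1 + ( z - z ) ) >= 8

Answer: ( 1 + ( z - z ) ) >= 8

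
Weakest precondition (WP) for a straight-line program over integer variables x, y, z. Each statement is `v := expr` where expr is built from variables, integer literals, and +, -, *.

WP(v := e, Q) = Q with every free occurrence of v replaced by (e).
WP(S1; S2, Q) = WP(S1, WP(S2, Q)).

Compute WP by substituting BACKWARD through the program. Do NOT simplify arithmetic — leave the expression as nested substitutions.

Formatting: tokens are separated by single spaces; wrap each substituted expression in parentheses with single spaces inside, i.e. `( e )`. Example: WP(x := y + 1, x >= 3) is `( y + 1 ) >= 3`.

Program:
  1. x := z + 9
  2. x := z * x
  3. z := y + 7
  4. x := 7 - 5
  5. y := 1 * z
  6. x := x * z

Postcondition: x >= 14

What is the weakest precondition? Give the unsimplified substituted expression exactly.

post: x >= 14
stmt 6: x := x * z  -- replace 1 occurrence(s) of x with (x * z)
  => ( x * z ) >= 14
stmt 5: y := 1 * z  -- replace 0 occurrence(s) of y with (1 * z)
  => ( x * z ) >= 14
stmt 4: x := 7 - 5  -- replace 1 occurrence(s) of x with (7 - 5)
  => ( ( 7 - 5 ) * z ) >= 14
stmt 3: z := y + 7  -- replace 1 occurrence(s) of z with (y + 7)
  => ( ( 7 - 5 ) * ( y + 7 ) ) >= 14
stmt 2: x := z * x  -- replace 0 occurrence(s) of x with (z * x)
  => ( ( 7 - 5 ) * ( y + 7 ) ) >= 14
stmt 1: x := z + 9  -- replace 0 occurrence(s) of x with (z + 9)
  => ( ( 7 - 5 ) * ( y + 7 ) ) >= 14

Answer: ( ( 7 - 5 ) * ( y + 7 ) ) >= 14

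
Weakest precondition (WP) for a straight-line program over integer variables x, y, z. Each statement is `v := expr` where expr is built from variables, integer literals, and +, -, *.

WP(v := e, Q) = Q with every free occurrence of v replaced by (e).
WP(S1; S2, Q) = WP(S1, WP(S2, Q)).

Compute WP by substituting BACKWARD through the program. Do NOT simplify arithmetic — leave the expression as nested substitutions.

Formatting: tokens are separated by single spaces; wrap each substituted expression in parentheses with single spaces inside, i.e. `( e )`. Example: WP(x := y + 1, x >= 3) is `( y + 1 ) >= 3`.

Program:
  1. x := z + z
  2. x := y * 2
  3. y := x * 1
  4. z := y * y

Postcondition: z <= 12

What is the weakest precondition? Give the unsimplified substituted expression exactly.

post: z <= 12
stmt 4: z := y * y  -- replace 1 occurrence(s) of z with (y * y)
  => ( y * y ) <= 12
stmt 3: y := x * 1  -- replace 2 occurrence(s) of y with (x * 1)
  => ( ( x * 1 ) * ( x * 1 ) ) <= 12
stmt 2: x := y * 2  -- replace 2 occurrence(s) of x with (y * 2)
  => ( ( ( y * 2 ) * 1 ) * ( ( y * 2 ) * 1 ) ) <= 12
stmt 1: x := z + z  -- replace 0 occurrence(s) of x with (z + z)
  => ( ( ( y * 2 ) * 1 ) * ( ( y * 2 ) * 1 ) ) <= 12

Answer: ( ( ( y * 2 ) * 1 ) * ( ( y * 2 ) * 1 ) ) <= 12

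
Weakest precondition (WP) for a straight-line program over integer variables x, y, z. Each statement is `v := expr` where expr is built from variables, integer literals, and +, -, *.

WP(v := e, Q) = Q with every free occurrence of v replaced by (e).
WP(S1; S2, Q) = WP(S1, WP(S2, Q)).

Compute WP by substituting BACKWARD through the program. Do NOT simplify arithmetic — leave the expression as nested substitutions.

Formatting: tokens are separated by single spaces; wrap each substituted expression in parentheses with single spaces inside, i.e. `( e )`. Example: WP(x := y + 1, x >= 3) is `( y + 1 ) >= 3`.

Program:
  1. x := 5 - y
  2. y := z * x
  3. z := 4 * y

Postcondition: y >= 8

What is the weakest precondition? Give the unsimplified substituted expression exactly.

Answer: ( z * ( 5 - y ) ) >= 8

Derivation:
post: y >= 8
stmt 3: z := 4 * y  -- replace 0 occurrence(s) of z with (4 * y)
  => y >= 8
stmt 2: y := z * x  -- replace 1 occurrence(s) of y with (z * x)
  => ( z * x ) >= 8
stmt 1: x := 5 - y  -- replace 1 occurrence(s) of x with (5 - y)
  => ( z * ( 5 - y ) ) >= 8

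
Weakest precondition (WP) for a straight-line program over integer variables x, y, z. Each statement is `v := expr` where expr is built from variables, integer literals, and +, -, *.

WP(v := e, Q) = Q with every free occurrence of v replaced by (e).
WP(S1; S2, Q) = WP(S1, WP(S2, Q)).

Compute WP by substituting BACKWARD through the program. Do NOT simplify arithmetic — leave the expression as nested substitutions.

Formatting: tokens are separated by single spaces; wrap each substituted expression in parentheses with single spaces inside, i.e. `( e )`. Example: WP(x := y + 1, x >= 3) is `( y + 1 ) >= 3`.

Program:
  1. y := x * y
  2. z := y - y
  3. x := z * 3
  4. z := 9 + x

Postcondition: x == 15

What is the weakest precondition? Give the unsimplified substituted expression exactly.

Answer: ( ( ( x * y ) - ( x * y ) ) * 3 ) == 15

Derivation:
post: x == 15
stmt 4: z := 9 + x  -- replace 0 occurrence(s) of z with (9 + x)
  => x == 15
stmt 3: x := z * 3  -- replace 1 occurrence(s) of x with (z * 3)
  => ( z * 3 ) == 15
stmt 2: z := y - y  -- replace 1 occurrence(s) of z with (y - y)
  => ( ( y - y ) * 3 ) == 15
stmt 1: y := x * y  -- replace 2 occurrence(s) of y with (x * y)
  => ( ( ( x * y ) - ( x * y ) ) * 3 ) == 15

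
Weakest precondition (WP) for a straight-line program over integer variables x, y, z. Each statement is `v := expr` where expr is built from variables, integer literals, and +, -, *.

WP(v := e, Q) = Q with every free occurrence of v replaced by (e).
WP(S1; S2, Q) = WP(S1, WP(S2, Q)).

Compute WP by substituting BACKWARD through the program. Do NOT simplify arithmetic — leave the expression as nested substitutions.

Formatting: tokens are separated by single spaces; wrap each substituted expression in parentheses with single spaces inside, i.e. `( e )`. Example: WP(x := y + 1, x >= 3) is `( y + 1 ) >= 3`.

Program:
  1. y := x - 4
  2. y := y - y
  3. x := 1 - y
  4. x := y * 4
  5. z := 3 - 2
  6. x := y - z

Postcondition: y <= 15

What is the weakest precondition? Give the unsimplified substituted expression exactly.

Answer: ( ( x - 4 ) - ( x - 4 ) ) <= 15

Derivation:
post: y <= 15
stmt 6: x := y - z  -- replace 0 occurrence(s) of x with (y - z)
  => y <= 15
stmt 5: z := 3 - 2  -- replace 0 occurrence(s) of z with (3 - 2)
  => y <= 15
stmt 4: x := y * 4  -- replace 0 occurrence(s) of x with (y * 4)
  => y <= 15
stmt 3: x := 1 - y  -- replace 0 occurrence(s) of x with (1 - y)
  => y <= 15
stmt 2: y := y - y  -- replace 1 occurrence(s) of y with (y - y)
  => ( y - y ) <= 15
stmt 1: y := x - 4  -- replace 2 occurrence(s) of y with (x - 4)
  => ( ( x - 4 ) - ( x - 4 ) ) <= 15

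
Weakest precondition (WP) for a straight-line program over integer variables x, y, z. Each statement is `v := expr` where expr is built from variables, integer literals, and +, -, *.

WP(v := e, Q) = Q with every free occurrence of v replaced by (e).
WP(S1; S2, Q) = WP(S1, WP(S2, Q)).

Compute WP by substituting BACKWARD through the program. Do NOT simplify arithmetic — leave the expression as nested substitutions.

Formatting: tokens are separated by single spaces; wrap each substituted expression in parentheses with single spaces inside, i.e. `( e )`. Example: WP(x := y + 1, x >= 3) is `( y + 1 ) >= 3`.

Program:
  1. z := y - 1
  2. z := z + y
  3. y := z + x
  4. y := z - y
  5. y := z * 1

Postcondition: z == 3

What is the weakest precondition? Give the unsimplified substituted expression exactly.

post: z == 3
stmt 5: y := z * 1  -- replace 0 occurrence(s) of y with (z * 1)
  => z == 3
stmt 4: y := z - y  -- replace 0 occurrence(s) of y with (z - y)
  => z == 3
stmt 3: y := z + x  -- replace 0 occurrence(s) of y with (z + x)
  => z == 3
stmt 2: z := z + y  -- replace 1 occurrence(s) of z with (z + y)
  => ( z + y ) == 3
stmt 1: z := y - 1  -- replace 1 occurrence(s) of z with (y - 1)
  => ( ( y - 1 ) + y ) == 3

Answer: ( ( y - 1 ) + y ) == 3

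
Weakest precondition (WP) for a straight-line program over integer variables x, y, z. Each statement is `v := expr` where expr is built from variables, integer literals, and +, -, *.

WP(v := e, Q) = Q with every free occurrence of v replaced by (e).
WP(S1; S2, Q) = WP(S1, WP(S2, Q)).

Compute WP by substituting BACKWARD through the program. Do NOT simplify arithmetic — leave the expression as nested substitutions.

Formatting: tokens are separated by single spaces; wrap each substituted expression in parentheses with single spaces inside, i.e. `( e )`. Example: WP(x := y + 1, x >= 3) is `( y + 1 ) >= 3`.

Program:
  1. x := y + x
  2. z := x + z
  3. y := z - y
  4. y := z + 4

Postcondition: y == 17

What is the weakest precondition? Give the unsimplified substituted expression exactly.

post: y == 17
stmt 4: y := z + 4  -- replace 1 occurrence(s) of y with (z + 4)
  => ( z + 4 ) == 17
stmt 3: y := z - y  -- replace 0 occurrence(s) of y with (z - y)
  => ( z + 4 ) == 17
stmt 2: z := x + z  -- replace 1 occurrence(s) of z with (x + z)
  => ( ( x + z ) + 4 ) == 17
stmt 1: x := y + x  -- replace 1 occurrence(s) of x with (y + x)
  => ( ( ( y + x ) + z ) + 4 ) == 17

Answer: ( ( ( y + x ) + z ) + 4 ) == 17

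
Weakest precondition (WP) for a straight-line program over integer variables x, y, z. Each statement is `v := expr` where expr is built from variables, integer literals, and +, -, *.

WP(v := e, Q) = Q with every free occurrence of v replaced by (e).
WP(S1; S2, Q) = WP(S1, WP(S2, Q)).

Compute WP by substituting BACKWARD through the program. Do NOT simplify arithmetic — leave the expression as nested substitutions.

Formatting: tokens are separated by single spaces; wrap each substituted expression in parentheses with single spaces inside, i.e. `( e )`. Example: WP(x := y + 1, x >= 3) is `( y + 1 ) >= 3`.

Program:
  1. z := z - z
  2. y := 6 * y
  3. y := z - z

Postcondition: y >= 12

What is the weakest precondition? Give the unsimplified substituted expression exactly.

post: y >= 12
stmt 3: y := z - z  -- replace 1 occurrence(s) of y with (z - z)
  => ( z - z ) >= 12
stmt 2: y := 6 * y  -- replace 0 occurrence(s) of y with (6 * y)
  => ( z - z ) >= 12
stmt 1: z := z - z  -- replace 2 occurrence(s) of z with (z - z)
  => ( ( z - z ) - ( z - z ) ) >= 12

Answer: ( ( z - z ) - ( z - z ) ) >= 12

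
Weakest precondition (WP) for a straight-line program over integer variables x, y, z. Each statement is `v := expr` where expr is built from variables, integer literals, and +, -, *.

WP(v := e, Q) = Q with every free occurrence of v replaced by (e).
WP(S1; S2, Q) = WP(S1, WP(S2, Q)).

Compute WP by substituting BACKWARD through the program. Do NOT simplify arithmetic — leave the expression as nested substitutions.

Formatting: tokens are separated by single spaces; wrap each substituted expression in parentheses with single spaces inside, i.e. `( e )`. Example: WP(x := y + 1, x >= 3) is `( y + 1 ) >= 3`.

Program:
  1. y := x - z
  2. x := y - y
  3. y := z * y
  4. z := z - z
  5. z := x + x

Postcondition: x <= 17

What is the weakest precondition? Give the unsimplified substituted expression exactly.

post: x <= 17
stmt 5: z := x + x  -- replace 0 occurrence(s) of z with (x + x)
  => x <= 17
stmt 4: z := z - z  -- replace 0 occurrence(s) of z with (z - z)
  => x <= 17
stmt 3: y := z * y  -- replace 0 occurrence(s) of y with (z * y)
  => x <= 17
stmt 2: x := y - y  -- replace 1 occurrence(s) of x with (y - y)
  => ( y - y ) <= 17
stmt 1: y := x - z  -- replace 2 occurrence(s) of y with (x - z)
  => ( ( x - z ) - ( x - z ) ) <= 17

Answer: ( ( x - z ) - ( x - z ) ) <= 17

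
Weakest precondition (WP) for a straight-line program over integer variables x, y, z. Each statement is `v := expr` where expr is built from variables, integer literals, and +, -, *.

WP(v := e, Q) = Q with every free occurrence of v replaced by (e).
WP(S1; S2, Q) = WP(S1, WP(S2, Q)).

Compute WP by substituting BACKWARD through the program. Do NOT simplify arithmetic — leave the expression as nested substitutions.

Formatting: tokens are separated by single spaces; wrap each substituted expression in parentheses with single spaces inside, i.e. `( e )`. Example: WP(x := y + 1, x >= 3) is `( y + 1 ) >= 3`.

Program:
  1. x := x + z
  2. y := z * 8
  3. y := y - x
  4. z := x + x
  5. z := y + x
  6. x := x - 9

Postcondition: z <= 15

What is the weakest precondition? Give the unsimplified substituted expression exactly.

post: z <= 15
stmt 6: x := x - 9  -- replace 0 occurrence(s) of x with (x - 9)
  => z <= 15
stmt 5: z := y + x  -- replace 1 occurrence(s) of z with (y + x)
  => ( y + x ) <= 15
stmt 4: z := x + x  -- replace 0 occurrence(s) of z with (x + x)
  => ( y + x ) <= 15
stmt 3: y := y - x  -- replace 1 occurrence(s) of y with (y - x)
  => ( ( y - x ) + x ) <= 15
stmt 2: y := z * 8  -- replace 1 occurrence(s) of y with (z * 8)
  => ( ( ( z * 8 ) - x ) + x ) <= 15
stmt 1: x := x + z  -- replace 2 occurrence(s) of x with (x + z)
  => ( ( ( z * 8 ) - ( x + z ) ) + ( x + z ) ) <= 15

Answer: ( ( ( z * 8 ) - ( x + z ) ) + ( x + z ) ) <= 15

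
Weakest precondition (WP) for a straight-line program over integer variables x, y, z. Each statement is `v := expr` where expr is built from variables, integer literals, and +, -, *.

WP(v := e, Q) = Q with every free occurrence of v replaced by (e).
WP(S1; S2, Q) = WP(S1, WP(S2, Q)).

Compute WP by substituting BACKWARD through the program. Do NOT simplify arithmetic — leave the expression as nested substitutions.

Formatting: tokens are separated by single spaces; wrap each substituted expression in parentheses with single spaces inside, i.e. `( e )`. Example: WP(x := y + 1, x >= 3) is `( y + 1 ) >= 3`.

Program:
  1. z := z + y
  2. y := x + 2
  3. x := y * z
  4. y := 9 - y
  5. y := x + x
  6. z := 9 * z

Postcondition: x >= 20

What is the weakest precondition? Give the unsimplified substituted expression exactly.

Answer: ( ( x + 2 ) * ( z + y ) ) >= 20

Derivation:
post: x >= 20
stmt 6: z := 9 * z  -- replace 0 occurrence(s) of z with (9 * z)
  => x >= 20
stmt 5: y := x + x  -- replace 0 occurrence(s) of y with (x + x)
  => x >= 20
stmt 4: y := 9 - y  -- replace 0 occurrence(s) of y with (9 - y)
  => x >= 20
stmt 3: x := y * z  -- replace 1 occurrence(s) of x with (y * z)
  => ( y * z ) >= 20
stmt 2: y := x + 2  -- replace 1 occurrence(s) of y with (x + 2)
  => ( ( x + 2 ) * z ) >= 20
stmt 1: z := z + y  -- replace 1 occurrence(s) of z with (z + y)
  => ( ( x + 2 ) * ( z + y ) ) >= 20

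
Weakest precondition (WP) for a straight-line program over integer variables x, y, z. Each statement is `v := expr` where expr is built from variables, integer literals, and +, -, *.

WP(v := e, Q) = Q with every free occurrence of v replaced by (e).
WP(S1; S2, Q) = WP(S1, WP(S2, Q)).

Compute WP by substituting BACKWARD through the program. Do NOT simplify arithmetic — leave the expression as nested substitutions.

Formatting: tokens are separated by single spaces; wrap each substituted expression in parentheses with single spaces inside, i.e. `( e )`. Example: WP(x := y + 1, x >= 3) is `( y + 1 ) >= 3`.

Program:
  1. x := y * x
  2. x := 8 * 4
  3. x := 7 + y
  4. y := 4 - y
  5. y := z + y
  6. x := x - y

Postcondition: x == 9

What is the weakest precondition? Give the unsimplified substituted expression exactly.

Answer: ( ( 7 + y ) - ( z + ( 4 - y ) ) ) == 9

Derivation:
post: x == 9
stmt 6: x := x - y  -- replace 1 occurrence(s) of x with (x - y)
  => ( x - y ) == 9
stmt 5: y := z + y  -- replace 1 occurrence(s) of y with (z + y)
  => ( x - ( z + y ) ) == 9
stmt 4: y := 4 - y  -- replace 1 occurrence(s) of y with (4 - y)
  => ( x - ( z + ( 4 - y ) ) ) == 9
stmt 3: x := 7 + y  -- replace 1 occurrence(s) of x with (7 + y)
  => ( ( 7 + y ) - ( z + ( 4 - y ) ) ) == 9
stmt 2: x := 8 * 4  -- replace 0 occurrence(s) of x with (8 * 4)
  => ( ( 7 + y ) - ( z + ( 4 - y ) ) ) == 9
stmt 1: x := y * x  -- replace 0 occurrence(s) of x with (y * x)
  => ( ( 7 + y ) - ( z + ( 4 - y ) ) ) == 9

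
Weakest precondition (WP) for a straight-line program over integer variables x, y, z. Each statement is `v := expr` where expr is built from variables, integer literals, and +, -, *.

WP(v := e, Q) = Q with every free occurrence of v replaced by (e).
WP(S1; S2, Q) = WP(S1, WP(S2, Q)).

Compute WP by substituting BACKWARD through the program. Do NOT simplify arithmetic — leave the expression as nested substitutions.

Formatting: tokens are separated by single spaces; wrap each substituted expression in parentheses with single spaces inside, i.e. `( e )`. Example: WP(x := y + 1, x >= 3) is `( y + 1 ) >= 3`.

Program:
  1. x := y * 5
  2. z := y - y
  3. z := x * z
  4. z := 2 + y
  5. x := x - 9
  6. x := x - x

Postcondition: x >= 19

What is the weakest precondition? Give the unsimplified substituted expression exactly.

post: x >= 19
stmt 6: x := x - x  -- replace 1 occurrence(s) of x with (x - x)
  => ( x - x ) >= 19
stmt 5: x := x - 9  -- replace 2 occurrence(s) of x with (x - 9)
  => ( ( x - 9 ) - ( x - 9 ) ) >= 19
stmt 4: z := 2 + y  -- replace 0 occurrence(s) of z with (2 + y)
  => ( ( x - 9 ) - ( x - 9 ) ) >= 19
stmt 3: z := x * z  -- replace 0 occurrence(s) of z with (x * z)
  => ( ( x - 9 ) - ( x - 9 ) ) >= 19
stmt 2: z := y - y  -- replace 0 occurrence(s) of z with (y - y)
  => ( ( x - 9 ) - ( x - 9 ) ) >= 19
stmt 1: x := y * 5  -- replace 2 occurrence(s) of x with (y * 5)
  => ( ( ( y * 5 ) - 9 ) - ( ( y * 5 ) - 9 ) ) >= 19

Answer: ( ( ( y * 5 ) - 9 ) - ( ( y * 5 ) - 9 ) ) >= 19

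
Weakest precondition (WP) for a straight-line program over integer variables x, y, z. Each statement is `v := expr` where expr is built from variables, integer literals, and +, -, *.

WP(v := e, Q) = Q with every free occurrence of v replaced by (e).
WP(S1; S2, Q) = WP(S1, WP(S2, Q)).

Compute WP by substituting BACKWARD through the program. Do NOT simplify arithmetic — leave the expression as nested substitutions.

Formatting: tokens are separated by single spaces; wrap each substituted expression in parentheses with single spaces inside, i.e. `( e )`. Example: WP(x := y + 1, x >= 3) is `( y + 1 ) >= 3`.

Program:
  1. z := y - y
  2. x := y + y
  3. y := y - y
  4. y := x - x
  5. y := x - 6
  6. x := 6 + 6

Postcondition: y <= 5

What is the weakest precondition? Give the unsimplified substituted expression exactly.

Answer: ( ( y + y ) - 6 ) <= 5

Derivation:
post: y <= 5
stmt 6: x := 6 + 6  -- replace 0 occurrence(s) of x with (6 + 6)
  => y <= 5
stmt 5: y := x - 6  -- replace 1 occurrence(s) of y with (x - 6)
  => ( x - 6 ) <= 5
stmt 4: y := x - x  -- replace 0 occurrence(s) of y with (x - x)
  => ( x - 6 ) <= 5
stmt 3: y := y - y  -- replace 0 occurrence(s) of y with (y - y)
  => ( x - 6 ) <= 5
stmt 2: x := y + y  -- replace 1 occurrence(s) of x with (y + y)
  => ( ( y + y ) - 6 ) <= 5
stmt 1: z := y - y  -- replace 0 occurrence(s) of z with (y - y)
  => ( ( y + y ) - 6 ) <= 5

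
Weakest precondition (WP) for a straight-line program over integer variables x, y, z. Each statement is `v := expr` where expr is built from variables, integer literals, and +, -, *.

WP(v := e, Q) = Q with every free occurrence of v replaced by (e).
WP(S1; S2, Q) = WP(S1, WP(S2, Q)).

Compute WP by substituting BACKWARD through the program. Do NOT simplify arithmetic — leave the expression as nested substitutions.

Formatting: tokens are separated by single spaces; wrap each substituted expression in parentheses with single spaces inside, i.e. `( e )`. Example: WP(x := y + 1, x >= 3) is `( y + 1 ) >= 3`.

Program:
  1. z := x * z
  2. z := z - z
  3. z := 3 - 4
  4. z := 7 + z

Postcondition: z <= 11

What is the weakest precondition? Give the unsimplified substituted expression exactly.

Answer: ( 7 + ( 3 - 4 ) ) <= 11

Derivation:
post: z <= 11
stmt 4: z := 7 + z  -- replace 1 occurrence(s) of z with (7 + z)
  => ( 7 + z ) <= 11
stmt 3: z := 3 - 4  -- replace 1 occurrence(s) of z with (3 - 4)
  => ( 7 + ( 3 - 4 ) ) <= 11
stmt 2: z := z - z  -- replace 0 occurrence(s) of z with (z - z)
  => ( 7 + ( 3 - 4 ) ) <= 11
stmt 1: z := x * z  -- replace 0 occurrence(s) of z with (x * z)
  => ( 7 + ( 3 - 4 ) ) <= 11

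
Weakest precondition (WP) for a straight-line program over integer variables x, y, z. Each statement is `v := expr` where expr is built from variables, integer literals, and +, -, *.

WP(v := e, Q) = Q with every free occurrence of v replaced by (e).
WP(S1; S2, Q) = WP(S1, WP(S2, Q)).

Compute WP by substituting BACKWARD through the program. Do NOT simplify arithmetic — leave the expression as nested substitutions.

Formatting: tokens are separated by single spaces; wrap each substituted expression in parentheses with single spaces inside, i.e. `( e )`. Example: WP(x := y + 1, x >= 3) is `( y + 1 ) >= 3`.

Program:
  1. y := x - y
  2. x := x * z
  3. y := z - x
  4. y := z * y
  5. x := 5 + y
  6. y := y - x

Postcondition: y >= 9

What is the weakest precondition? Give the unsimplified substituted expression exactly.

Answer: ( ( z * ( z - ( x * z ) ) ) - ( 5 + ( z * ( z - ( x * z ) ) ) ) ) >= 9

Derivation:
post: y >= 9
stmt 6: y := y - x  -- replace 1 occurrence(s) of y with (y - x)
  => ( y - x ) >= 9
stmt 5: x := 5 + y  -- replace 1 occurrence(s) of x with (5 + y)
  => ( y - ( 5 + y ) ) >= 9
stmt 4: y := z * y  -- replace 2 occurrence(s) of y with (z * y)
  => ( ( z * y ) - ( 5 + ( z * y ) ) ) >= 9
stmt 3: y := z - x  -- replace 2 occurrence(s) of y with (z - x)
  => ( ( z * ( z - x ) ) - ( 5 + ( z * ( z - x ) ) ) ) >= 9
stmt 2: x := x * z  -- replace 2 occurrence(s) of x with (x * z)
  => ( ( z * ( z - ( x * z ) ) ) - ( 5 + ( z * ( z - ( x * z ) ) ) ) ) >= 9
stmt 1: y := x - y  -- replace 0 occurrence(s) of y with (x - y)
  => ( ( z * ( z - ( x * z ) ) ) - ( 5 + ( z * ( z - ( x * z ) ) ) ) ) >= 9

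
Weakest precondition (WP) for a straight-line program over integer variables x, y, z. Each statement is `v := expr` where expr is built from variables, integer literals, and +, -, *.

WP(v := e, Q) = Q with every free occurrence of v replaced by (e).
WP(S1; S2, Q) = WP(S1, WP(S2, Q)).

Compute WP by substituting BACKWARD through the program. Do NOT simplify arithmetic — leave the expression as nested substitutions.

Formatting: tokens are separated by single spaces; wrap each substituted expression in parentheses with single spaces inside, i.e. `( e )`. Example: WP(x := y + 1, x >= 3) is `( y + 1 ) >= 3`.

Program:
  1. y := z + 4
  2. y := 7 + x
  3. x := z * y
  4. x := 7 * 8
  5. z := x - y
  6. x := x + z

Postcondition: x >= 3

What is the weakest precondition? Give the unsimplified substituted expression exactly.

post: x >= 3
stmt 6: x := x + z  -- replace 1 occurrence(s) of x with (x + z)
  => ( x + z ) >= 3
stmt 5: z := x - y  -- replace 1 occurrence(s) of z with (x - y)
  => ( x + ( x - y ) ) >= 3
stmt 4: x := 7 * 8  -- replace 2 occurrence(s) of x with (7 * 8)
  => ( ( 7 * 8 ) + ( ( 7 * 8 ) - y ) ) >= 3
stmt 3: x := z * y  -- replace 0 occurrence(s) of x with (z * y)
  => ( ( 7 * 8 ) + ( ( 7 * 8 ) - y ) ) >= 3
stmt 2: y := 7 + x  -- replace 1 occurrence(s) of y with (7 + x)
  => ( ( 7 * 8 ) + ( ( 7 * 8 ) - ( 7 + x ) ) ) >= 3
stmt 1: y := z + 4  -- replace 0 occurrence(s) of y with (z + 4)
  => ( ( 7 * 8 ) + ( ( 7 * 8 ) - ( 7 + x ) ) ) >= 3

Answer: ( ( 7 * 8 ) + ( ( 7 * 8 ) - ( 7 + x ) ) ) >= 3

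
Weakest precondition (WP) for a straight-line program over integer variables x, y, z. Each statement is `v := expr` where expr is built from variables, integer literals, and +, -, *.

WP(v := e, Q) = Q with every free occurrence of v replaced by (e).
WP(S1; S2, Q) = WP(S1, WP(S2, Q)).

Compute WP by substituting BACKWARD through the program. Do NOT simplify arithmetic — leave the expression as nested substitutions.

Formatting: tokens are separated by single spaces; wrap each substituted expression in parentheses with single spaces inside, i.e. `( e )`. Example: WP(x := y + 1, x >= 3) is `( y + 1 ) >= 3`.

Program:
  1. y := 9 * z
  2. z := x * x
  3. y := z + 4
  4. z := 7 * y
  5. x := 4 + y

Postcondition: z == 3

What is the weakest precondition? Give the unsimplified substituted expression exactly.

Answer: ( 7 * ( ( x * x ) + 4 ) ) == 3

Derivation:
post: z == 3
stmt 5: x := 4 + y  -- replace 0 occurrence(s) of x with (4 + y)
  => z == 3
stmt 4: z := 7 * y  -- replace 1 occurrence(s) of z with (7 * y)
  => ( 7 * y ) == 3
stmt 3: y := z + 4  -- replace 1 occurrence(s) of y with (z + 4)
  => ( 7 * ( z + 4 ) ) == 3
stmt 2: z := x * x  -- replace 1 occurrence(s) of z with (x * x)
  => ( 7 * ( ( x * x ) + 4 ) ) == 3
stmt 1: y := 9 * z  -- replace 0 occurrence(s) of y with (9 * z)
  => ( 7 * ( ( x * x ) + 4 ) ) == 3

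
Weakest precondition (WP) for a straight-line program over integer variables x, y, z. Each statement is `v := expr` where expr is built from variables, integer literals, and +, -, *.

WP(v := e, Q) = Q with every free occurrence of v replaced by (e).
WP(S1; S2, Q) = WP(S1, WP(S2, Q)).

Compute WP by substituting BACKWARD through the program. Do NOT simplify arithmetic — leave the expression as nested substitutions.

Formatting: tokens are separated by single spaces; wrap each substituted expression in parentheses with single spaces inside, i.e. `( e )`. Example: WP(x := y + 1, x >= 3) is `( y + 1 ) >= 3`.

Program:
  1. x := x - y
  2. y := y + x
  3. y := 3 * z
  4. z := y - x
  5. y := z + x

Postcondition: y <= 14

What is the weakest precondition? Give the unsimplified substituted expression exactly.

post: y <= 14
stmt 5: y := z + x  -- replace 1 occurrence(s) of y with (z + x)
  => ( z + x ) <= 14
stmt 4: z := y - x  -- replace 1 occurrence(s) of z with (y - x)
  => ( ( y - x ) + x ) <= 14
stmt 3: y := 3 * z  -- replace 1 occurrence(s) of y with (3 * z)
  => ( ( ( 3 * z ) - x ) + x ) <= 14
stmt 2: y := y + x  -- replace 0 occurrence(s) of y with (y + x)
  => ( ( ( 3 * z ) - x ) + x ) <= 14
stmt 1: x := x - y  -- replace 2 occurrence(s) of x with (x - y)
  => ( ( ( 3 * z ) - ( x - y ) ) + ( x - y ) ) <= 14

Answer: ( ( ( 3 * z ) - ( x - y ) ) + ( x - y ) ) <= 14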